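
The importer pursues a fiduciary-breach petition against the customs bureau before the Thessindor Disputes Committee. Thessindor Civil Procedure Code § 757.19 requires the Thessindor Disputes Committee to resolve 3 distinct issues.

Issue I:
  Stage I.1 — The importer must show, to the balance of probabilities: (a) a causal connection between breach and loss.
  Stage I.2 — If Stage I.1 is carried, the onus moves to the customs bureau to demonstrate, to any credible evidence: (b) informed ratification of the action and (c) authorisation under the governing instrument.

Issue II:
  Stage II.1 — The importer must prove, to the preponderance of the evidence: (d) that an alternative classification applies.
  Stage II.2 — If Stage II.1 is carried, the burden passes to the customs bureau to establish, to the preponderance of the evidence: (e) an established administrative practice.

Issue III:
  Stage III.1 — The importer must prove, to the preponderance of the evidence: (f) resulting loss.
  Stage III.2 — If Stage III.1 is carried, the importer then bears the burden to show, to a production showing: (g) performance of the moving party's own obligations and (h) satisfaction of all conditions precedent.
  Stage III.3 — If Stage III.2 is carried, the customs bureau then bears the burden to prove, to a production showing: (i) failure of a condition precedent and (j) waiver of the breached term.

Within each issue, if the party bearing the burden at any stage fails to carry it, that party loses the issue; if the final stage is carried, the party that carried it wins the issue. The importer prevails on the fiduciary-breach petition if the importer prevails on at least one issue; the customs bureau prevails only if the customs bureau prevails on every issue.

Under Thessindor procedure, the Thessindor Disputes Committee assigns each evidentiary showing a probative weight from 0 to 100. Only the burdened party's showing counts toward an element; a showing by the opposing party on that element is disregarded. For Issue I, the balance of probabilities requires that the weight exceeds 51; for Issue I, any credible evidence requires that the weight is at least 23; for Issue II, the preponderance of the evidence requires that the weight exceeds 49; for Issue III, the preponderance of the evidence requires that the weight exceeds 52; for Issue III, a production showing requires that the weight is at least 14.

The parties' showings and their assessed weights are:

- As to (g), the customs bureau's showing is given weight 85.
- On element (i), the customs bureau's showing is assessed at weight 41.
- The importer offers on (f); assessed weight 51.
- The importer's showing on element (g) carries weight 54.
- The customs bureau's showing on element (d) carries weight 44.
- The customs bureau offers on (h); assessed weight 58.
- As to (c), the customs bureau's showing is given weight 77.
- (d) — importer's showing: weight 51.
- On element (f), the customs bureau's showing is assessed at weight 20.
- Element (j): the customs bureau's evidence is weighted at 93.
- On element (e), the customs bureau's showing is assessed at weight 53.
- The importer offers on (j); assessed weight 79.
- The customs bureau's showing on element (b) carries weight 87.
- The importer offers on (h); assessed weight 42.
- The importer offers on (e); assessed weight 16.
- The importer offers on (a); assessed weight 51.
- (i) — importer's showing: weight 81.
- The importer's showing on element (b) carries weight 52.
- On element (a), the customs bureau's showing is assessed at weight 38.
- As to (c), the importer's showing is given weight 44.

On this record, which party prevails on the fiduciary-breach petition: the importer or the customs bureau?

customs bureau

— Issue I —
Stage I.1 — burden on importer; standard: the balance of probabilities (weight exceeds 51).
    (a): 51 (customs bureau's 38 disregarded) ≤ 51 [not met]
  Not every element is met, so the importer fails to carry Stage I.1.
So the customs bureau prevails on this issue.
— Issue II —
At Stage II.1 the importer must meet the preponderance of the evidence (weight exceeds 49): on (d) the weight is 51 (the customs bureau's 44 is given no effect), > 49, so (d) meets the standard.
  All elements met. The burden passes to the customs bureau.
At Stage II.2 the customs bureau must meet the preponderance of the evidence (weight exceeds 49): on (e) the weight is 53 (the importer's 16 is given no effect), which does exceed 49, so (e) meets the standard.
  Stage II.2 carried; the final stage is satisfied.
With every stage satisfied, the customs bureau prevails on this issue.
— Issue III —
Stage III.1 — burden on importer; standard: the preponderance of the evidence (weight exceeds 52).
    (f): 51 (customs bureau's 20 disregarded) ≤ 52 [not met]
  The importer does not carry Stage III.1.
The customs bureau prevails on this issue.
Per-issue: Issue I → customs bureau; Issue II → customs bureau; Issue III → customs bureau. The importer must prevail on at least one issue; overall, the customs bureau prevails.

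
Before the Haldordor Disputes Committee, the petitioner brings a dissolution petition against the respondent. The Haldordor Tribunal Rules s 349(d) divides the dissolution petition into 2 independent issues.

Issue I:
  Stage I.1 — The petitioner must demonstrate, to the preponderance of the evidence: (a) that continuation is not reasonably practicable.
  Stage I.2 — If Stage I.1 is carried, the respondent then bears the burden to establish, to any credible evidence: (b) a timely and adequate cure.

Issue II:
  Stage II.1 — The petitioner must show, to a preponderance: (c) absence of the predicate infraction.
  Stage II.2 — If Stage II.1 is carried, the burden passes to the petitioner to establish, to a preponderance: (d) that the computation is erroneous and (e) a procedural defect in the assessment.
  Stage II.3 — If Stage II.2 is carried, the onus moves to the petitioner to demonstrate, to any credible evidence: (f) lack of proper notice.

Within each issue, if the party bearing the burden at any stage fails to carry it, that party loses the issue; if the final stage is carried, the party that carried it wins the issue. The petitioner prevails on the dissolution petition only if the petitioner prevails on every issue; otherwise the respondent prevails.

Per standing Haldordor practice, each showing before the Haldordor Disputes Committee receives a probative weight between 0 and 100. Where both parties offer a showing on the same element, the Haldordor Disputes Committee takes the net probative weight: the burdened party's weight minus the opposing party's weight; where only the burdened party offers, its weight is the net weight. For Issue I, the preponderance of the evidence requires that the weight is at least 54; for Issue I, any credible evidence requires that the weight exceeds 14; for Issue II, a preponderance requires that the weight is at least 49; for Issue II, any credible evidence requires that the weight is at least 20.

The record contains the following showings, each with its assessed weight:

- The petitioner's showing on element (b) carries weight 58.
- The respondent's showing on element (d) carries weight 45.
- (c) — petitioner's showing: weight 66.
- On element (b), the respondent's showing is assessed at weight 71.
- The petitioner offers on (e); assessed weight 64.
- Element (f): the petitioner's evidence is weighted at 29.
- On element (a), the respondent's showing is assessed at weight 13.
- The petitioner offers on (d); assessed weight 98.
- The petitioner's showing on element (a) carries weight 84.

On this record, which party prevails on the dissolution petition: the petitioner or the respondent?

— Issue I —
At Stage I.1 the petitioner must meet the preponderance of the evidence (weight is at least 54): on (a) the weight is 84 less the opposing 13 gives net 71, ≥ 54, so (a) meets the standard.
  Stage I.1 carried; the burden shifts to the respondent.
At Stage I.2 the respondent must meet any credible evidence (weight exceeds 14): on (b) the weight is 71 less the opposing 58 gives net 13, ≤ 14, so (b) does not meet the standard.
  The respondent does not carry Stage I.2.
The petitioner prevails on this issue.
— Issue II —
Stage II.1 — burden on petitioner; standard: a preponderance (weight is at least 49).
    (c): 66 ≥ 49 [met]
  Stage II.1 carried; the burden remains with the petitioner.
Stage II.2 — burden on petitioner; standard: a preponderance (weight is at least 49).
    (d): 98 − 45 = 53 ≥ 49 [met]
    (e): 64 ≥ 49 [met]
  Stage II.2 is satisfied; the petitioner continues to bear the burden.
Stage II.3 — burden on petitioner; standard: any credible evidence (weight is at least 20).
    (f): 29 ≥ 20 [met]
  The petitioner carries the last stage.
All stages carried — the petitioner prevails on this issue.
Per-issue: Issue I → petitioner; Issue II → petitioner. The petitioner must prevail on every issue; overall, the petitioner prevails.

petitioner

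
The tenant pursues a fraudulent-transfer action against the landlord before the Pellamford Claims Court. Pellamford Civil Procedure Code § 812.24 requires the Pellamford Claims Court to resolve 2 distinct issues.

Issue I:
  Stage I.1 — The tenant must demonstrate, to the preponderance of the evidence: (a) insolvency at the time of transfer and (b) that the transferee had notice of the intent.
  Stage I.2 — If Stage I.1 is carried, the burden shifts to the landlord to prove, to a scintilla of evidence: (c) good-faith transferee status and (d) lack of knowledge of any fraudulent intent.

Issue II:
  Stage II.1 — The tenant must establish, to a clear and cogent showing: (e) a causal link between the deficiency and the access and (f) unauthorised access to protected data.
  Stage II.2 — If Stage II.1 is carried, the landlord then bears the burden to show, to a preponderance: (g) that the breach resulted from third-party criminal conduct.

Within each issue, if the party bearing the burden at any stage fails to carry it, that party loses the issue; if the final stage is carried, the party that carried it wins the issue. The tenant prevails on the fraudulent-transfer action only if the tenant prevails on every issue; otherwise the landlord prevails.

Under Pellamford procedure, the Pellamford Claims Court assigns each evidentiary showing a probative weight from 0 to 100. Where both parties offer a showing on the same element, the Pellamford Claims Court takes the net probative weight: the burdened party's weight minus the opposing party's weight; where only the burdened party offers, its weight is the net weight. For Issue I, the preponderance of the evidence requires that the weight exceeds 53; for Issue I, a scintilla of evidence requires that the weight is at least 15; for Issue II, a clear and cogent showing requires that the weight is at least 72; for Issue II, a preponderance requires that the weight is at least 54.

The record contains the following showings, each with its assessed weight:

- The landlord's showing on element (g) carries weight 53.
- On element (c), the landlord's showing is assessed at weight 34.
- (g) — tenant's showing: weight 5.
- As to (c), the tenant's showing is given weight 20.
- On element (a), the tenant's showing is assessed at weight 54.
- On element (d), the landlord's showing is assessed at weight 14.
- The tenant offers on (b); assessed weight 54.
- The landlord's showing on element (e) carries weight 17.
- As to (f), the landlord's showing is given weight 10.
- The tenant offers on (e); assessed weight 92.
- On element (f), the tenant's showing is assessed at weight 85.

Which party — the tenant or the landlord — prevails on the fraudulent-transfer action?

tenant

— Issue I —
Stage I.1 (tenant, the preponderance of the evidence, weight exceeds 53): (a) 54 > 53 — meets; (b) 54 > 53 — meets.
  The tenant carries Stage I.1; the landlord now bears the burden.
Stage I.2 (landlord, a scintilla of evidence, weight is at least 15): (c) net 34−20=14 < 15 — fails; (d) 14 < 15 — fails.
  Stage I.2 not carried; the landlord fails its burden.
The tenant prevails on this issue.
— Issue II —
Stage II.1 — burden on tenant; standard: a clear and cogent showing (weight is at least 72).
    (e): 92 − 17 = 75 ≥ 72 [met]
    (f): 85 − 10 = 75 ≥ 72 [met]
  Stage II.1 is satisfied; the onus moves to the landlord.
Stage II.2 — burden on landlord; standard: a preponderance (weight is at least 54).
    (g): 53 − 5 = 48 < 54 [not met]
  Not every element is met, so the landlord fails to carry Stage II.2.
The tenant prevails on this issue.
Per-issue: Issue I → tenant; Issue II → tenant. The tenant must prevail on every issue; overall, the tenant prevails.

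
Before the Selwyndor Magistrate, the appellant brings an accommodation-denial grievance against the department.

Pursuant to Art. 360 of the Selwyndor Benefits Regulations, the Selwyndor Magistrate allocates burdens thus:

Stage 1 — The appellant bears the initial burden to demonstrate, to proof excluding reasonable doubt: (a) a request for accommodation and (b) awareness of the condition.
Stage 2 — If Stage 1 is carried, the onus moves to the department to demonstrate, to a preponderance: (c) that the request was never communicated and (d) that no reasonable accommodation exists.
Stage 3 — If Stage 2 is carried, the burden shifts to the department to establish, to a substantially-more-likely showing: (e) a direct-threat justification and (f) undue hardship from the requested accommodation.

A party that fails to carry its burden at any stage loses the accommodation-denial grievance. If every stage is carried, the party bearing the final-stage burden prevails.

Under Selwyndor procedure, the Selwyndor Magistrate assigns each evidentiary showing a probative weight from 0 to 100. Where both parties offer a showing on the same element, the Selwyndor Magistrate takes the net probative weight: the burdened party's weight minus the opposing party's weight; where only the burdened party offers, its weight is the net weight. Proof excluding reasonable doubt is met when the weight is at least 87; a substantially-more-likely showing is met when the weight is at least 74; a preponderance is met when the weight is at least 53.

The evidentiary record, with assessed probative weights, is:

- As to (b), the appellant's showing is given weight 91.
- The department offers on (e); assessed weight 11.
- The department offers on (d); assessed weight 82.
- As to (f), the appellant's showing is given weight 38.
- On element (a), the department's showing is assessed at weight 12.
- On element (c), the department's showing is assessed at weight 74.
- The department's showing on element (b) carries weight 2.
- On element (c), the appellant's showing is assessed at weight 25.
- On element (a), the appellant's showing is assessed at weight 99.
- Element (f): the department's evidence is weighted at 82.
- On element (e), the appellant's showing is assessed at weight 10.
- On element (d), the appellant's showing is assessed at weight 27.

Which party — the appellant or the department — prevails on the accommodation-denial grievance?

Stage 1 — burden on appellant; standard: proof excluding reasonable doubt (weight is at least 87).
    (a): 99 − 12 = 87 ≥ 87 [met]
    (b): 91 − 2 = 89 ≥ 87 [met]
  Stage 1 is satisfied; the onus moves to the department.
Stage 2 — burden on department; standard: a preponderance (weight is at least 53).
    (c): 74 − 25 = 49 < 53 [not met]
    (d): 82 − 27 = 55 ≥ 53 [met]
  The department does not carry Stage 2.
The analysis ends at Stage 2; the appellant prevails.

appellant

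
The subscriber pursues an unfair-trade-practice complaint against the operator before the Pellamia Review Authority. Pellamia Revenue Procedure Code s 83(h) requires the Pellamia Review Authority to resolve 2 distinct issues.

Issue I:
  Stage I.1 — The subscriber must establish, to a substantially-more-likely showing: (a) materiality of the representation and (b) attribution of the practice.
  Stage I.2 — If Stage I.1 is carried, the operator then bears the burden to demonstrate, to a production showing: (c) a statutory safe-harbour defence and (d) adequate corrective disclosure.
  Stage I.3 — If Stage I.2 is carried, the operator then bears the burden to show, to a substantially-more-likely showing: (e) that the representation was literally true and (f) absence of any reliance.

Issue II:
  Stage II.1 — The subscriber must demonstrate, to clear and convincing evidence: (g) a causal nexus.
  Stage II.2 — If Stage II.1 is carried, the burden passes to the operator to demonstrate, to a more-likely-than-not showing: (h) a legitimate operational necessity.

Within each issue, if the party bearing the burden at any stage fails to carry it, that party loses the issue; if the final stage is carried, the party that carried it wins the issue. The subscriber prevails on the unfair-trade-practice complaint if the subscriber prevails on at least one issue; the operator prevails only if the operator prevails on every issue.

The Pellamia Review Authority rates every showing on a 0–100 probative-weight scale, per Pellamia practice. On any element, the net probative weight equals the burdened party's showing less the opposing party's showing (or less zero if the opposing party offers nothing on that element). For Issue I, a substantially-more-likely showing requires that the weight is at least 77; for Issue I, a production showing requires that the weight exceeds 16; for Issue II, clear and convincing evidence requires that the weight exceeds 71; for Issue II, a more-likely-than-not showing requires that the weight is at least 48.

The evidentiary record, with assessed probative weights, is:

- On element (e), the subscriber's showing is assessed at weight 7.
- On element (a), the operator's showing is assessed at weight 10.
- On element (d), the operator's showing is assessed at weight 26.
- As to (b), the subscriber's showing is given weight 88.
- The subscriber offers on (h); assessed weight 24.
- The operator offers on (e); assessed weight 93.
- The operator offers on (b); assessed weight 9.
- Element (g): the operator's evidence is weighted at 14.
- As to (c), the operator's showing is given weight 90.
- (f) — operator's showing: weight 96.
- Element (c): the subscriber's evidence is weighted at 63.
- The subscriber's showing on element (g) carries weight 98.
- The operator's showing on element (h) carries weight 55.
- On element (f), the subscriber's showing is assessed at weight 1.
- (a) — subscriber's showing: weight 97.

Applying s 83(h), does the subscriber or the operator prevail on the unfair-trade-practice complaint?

— Issue I —
Stage I.1 (subscriber, a substantially-more-likely showing, weight is at least 77): (a) net 97−10=87 ≥ 77 — meets; (b) net 88−9=79 ≥ 77 — meets.
  All elements met. The burden passes to the operator.
Stage I.2 (operator, a production showing, weight exceeds 16): (c) net 90−63=27 > 16 — meets; (d) 26 > 16 — meets.
  Stage I.2 carried; the burden remains with the operator.
Stage I.3 (operator, a substantially-more-likely showing, weight is at least 77): (e) net 93−7=86 ≥ 77 — meets; (f) net 96−1=95 ≥ 77 — meets.
  The operator carries the last stage.
All stages carried — the operator prevails on this issue.
— Issue II —
Stage II.1 (subscriber, clear and convincing evidence, weight exceeds 71): (g) net 98−14=84 > 71 — meets.
  Stage II.1 is satisfied; the onus moves to the operator.
Stage II.2 (operator, a more-likely-than-not showing, weight is at least 48): (h) net 55−24=31 < 48 — fails.
  The operator does not carry Stage II.2.
The analysis ends at Stage II.2; the subscriber prevails on this issue.
Per-issue: Issue I → operator; Issue II → subscriber. The subscriber must prevail on at least one issue; overall, the subscriber prevails.

subscriber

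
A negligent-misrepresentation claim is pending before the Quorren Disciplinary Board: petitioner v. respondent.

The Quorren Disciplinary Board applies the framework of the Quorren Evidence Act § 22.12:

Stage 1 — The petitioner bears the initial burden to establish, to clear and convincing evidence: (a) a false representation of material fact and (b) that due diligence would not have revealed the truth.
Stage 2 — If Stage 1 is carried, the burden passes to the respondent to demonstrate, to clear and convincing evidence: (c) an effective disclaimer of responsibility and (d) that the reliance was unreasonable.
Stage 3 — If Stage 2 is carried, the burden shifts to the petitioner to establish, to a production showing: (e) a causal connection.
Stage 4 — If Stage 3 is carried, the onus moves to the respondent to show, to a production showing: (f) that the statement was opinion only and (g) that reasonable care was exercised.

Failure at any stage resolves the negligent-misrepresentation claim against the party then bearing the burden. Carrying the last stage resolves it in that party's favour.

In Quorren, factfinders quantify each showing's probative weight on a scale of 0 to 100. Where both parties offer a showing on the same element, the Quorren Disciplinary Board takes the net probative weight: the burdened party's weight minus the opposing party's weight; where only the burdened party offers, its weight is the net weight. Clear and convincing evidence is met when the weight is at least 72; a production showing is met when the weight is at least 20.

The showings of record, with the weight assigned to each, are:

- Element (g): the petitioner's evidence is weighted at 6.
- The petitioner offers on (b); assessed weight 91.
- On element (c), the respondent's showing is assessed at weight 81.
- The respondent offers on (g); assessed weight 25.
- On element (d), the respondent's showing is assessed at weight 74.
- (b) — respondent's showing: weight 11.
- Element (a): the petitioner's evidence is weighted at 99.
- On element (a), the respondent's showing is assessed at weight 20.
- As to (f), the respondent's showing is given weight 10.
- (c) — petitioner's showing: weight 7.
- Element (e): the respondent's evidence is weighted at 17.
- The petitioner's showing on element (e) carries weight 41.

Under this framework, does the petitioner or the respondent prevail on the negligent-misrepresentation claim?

petitioner

Stage 1 — burden on petitioner; standard: clear and convincing evidence (weight is at least 72).
    (a): 99 − 20 = 79 ≥ 72 [met]
    (b): 91 − 11 = 80 ≥ 72 [met]
  Stage 1 is satisfied; the onus moves to the respondent.
Stage 2 — burden on respondent; standard: clear and convincing evidence (weight is at least 72).
    (c): 81 − 7 = 74 ≥ 72 [met]
    (d): 74 ≥ 72 [met]
  Stage 2 is satisfied; the onus moves to the petitioner.
Stage 3 — burden on petitioner; standard: a production showing (weight is at least 20).
    (e): 41 − 17 = 24 ≥ 20 [met]
  Stage 3 is satisfied; the onus moves to the respondent.
Stage 4 — burden on respondent; standard: a production showing (weight is at least 20).
    (f): 10 < 20 [not met]
    (g): 25 − 6 = 19 < 20 [not met]
  Not every element is met, so the respondent fails to carry Stage 4.
The analysis ends at Stage 4; the petitioner prevails.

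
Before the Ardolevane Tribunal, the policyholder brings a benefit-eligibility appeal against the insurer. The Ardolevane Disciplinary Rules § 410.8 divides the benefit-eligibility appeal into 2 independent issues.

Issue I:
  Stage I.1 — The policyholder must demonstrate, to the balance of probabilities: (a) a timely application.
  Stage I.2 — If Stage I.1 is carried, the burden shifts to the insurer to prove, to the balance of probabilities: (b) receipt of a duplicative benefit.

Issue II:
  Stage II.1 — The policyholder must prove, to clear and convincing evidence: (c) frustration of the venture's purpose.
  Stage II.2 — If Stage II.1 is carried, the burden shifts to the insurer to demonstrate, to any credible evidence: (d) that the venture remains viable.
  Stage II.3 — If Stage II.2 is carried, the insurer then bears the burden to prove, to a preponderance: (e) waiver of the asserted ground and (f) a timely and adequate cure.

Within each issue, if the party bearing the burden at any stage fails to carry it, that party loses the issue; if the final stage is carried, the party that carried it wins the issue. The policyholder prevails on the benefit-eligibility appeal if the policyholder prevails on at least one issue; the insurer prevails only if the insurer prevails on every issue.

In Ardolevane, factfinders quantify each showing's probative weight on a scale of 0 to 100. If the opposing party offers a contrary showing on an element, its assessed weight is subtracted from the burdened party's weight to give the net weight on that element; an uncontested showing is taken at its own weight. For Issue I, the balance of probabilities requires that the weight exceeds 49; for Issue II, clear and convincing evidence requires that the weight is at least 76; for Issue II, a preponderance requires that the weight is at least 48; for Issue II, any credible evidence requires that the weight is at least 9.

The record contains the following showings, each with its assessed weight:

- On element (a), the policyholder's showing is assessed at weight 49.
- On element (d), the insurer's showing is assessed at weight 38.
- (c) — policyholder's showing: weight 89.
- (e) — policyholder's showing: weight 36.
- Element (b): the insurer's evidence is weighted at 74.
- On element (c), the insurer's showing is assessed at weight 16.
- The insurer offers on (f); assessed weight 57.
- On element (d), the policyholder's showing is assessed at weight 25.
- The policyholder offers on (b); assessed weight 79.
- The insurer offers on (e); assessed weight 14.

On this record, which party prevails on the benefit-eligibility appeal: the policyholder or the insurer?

— Issue I —
At Stage I.1 the policyholder must meet the balance of probabilities (weight exceeds 49): on (a) the weight is 49, which does not exceed 49, so (a) does not meet the standard.
  Stage I.1 not carried; the policyholder fails its burden.
So the insurer prevails on this issue.
— Issue II —
Stage II.1 (policyholder, clear and convincing evidence, weight is at least 76): (c) net 89−16=73 < 76 — fails.
  Stage II.1 not carried; the policyholder fails its burden.
The insurer prevails on this issue.
Per-issue: Issue I → insurer; Issue II → insurer. The policyholder must prevail on at least one issue; overall, the insurer prevails.

insurer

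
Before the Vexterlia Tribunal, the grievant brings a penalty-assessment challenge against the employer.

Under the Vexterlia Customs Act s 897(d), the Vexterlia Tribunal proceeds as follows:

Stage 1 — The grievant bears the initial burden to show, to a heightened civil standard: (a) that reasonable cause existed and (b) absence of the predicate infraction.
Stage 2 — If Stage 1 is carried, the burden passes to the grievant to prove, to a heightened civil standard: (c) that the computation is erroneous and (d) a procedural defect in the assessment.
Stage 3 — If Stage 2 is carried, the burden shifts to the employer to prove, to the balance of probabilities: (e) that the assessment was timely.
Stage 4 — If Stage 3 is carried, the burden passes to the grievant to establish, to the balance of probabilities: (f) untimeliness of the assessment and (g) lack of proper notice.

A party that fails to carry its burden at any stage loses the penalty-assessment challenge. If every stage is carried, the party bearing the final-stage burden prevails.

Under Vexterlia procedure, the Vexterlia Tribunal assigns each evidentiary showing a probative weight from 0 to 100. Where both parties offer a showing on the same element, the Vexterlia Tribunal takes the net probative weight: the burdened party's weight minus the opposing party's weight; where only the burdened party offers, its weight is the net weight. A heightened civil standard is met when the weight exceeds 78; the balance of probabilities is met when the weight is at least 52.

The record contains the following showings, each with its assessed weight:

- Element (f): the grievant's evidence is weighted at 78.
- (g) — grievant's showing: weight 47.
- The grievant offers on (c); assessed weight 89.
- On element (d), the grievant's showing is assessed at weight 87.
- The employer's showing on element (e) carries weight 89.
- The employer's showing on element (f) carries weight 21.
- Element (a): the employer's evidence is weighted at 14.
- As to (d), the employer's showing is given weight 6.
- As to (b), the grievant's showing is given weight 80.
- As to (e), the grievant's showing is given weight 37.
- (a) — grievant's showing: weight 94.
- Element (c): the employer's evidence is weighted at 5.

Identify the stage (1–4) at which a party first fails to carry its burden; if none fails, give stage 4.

At Stage 1 the grievant must meet a heightened civil standard (weight exceeds 78): on (a) the weight is 94 less the opposing 14 gives net 80, which does exceed 78, so (a) meets the standard; on (b) the weight is 80, > 78, so (b) meets the standard.
  Stage 1 is satisfied; the grievant continues to bear the burden.
At Stage 2 the grievant must meet a heightened civil standard (weight exceeds 78): on (c) the weight is 89 less the opposing 5 gives net 84, which does exceed 78, so (c) meets the standard; on (d) the weight is 87 less the opposing 6 gives net 81, > 78, so (d) meets the standard.
  All elements met. The burden passes to the employer.
At Stage 3 the employer must meet the balance of probabilities (weight is at least 52): on (e) the weight is 89 less the opposing 37 gives net 52, ≥ 52, so (e) meets the standard.
  Stage 3 is satisfied; the onus moves to the grievant.
At Stage 4 the grievant must meet the balance of probabilities (weight is at least 52): on (f) the weight is 78 less the opposing 21 gives net 57, ≥ 52, so (f) meets the standard; on (g) the weight is 47, < 52, so (g) does not meet the standard.
  Stage 4 not carried; the grievant fails its burden.
So the employer prevails.

stage 4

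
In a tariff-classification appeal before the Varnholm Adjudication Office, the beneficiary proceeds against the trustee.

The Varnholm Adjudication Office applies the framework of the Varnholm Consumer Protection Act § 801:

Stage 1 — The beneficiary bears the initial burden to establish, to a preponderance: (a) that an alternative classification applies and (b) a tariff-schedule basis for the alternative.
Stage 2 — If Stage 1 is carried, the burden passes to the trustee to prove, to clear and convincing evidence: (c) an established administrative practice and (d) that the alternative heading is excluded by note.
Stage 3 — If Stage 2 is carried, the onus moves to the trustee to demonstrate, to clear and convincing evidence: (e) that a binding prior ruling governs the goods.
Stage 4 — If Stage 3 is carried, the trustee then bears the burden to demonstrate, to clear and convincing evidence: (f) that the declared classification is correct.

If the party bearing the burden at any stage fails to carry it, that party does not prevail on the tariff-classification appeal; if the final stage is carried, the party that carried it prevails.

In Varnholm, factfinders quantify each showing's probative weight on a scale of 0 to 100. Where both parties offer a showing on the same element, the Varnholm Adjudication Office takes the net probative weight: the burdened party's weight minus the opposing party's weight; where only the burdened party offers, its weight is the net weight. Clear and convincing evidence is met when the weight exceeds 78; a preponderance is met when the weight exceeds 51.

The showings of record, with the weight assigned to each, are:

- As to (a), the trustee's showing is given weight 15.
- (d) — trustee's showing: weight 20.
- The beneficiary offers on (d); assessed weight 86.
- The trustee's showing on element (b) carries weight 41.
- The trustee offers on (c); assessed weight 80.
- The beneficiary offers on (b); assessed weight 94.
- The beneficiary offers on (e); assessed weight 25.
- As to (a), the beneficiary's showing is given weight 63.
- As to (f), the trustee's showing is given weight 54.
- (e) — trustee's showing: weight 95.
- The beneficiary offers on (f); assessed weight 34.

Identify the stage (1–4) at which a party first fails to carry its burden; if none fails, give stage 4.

stage 1

At Stage 1 the beneficiary must meet a preponderance (weight exceeds 51): on (a) the weight is 63 less the opposing 15 gives net 48, ≤ 51, so (a) does not meet the standard; on (b) the weight is 94 less the opposing 41 gives net 53, > 51, so (b) meets the standard.
  Not every element is met, so the beneficiary fails to carry Stage 1.
The analysis ends at Stage 1; the trustee prevails.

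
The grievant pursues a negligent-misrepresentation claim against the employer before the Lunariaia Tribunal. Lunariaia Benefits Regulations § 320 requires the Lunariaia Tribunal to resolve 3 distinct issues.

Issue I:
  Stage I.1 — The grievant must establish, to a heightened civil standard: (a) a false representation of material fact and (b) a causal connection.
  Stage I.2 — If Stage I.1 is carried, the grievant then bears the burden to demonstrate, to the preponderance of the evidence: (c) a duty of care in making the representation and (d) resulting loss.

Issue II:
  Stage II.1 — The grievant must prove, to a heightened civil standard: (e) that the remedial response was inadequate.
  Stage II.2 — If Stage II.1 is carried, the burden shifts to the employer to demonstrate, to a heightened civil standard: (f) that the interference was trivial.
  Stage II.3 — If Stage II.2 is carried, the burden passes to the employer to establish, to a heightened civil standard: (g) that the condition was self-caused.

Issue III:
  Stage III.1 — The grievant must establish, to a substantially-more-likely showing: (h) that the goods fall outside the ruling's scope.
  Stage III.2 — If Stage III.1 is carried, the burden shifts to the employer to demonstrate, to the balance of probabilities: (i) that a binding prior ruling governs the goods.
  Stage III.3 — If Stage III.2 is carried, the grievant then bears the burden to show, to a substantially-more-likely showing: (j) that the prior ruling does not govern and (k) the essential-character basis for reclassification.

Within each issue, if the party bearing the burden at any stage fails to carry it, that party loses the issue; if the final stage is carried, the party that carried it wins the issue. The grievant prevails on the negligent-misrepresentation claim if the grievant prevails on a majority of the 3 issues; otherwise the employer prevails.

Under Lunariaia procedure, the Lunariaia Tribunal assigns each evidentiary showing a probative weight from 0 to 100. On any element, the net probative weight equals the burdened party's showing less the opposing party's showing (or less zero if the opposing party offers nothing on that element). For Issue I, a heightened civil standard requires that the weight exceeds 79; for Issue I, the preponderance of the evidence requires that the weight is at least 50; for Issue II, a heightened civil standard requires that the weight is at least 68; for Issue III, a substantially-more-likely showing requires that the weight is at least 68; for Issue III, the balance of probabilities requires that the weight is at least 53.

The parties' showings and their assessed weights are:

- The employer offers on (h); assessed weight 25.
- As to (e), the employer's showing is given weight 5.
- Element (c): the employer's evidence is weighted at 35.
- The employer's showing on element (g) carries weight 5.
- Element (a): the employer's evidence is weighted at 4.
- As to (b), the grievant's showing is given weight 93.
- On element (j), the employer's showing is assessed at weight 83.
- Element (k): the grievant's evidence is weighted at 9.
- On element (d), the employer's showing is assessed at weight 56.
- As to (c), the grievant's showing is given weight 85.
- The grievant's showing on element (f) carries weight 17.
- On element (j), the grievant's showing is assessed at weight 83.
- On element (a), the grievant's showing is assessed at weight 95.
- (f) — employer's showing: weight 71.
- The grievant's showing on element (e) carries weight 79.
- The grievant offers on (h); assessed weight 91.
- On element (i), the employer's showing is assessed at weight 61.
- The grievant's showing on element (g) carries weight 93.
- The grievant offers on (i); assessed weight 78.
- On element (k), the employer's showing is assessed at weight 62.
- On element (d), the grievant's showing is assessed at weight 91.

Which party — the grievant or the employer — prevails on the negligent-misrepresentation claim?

— Issue I —
Stage I.1 (grievant, a heightened civil standard, weight exceeds 79): (a) net 95−4=91 > 79 — meets; (b) 93 > 79 — meets.
  Stage I.1 carried; the burden remains with the grievant.
Stage I.2 (grievant, the preponderance of the evidence, weight is at least 50): (c) net 85−35=50 ≥ 50 — meets; (d) net 91−56=35 < 50 — fails.
  Stage I.2 not carried; the grievant fails its burden.
The employer prevails on this issue.
— Issue II —
At Stage II.1 the grievant must meet a heightened civil standard (weight is at least 68): on (e) the weight is 79 less the opposing 5 gives net 74, which does reach 68, so (e) meets the standard.
  Stage II.1 carried; the burden shifts to the employer.
At Stage II.2 the employer must meet a heightened civil standard (weight is at least 68): on (f) the weight is 71 less the opposing 17 gives net 54, which does not reach 68, so (f) does not meet the standard.
  Stage II.2 not carried; the employer fails its burden.
The grievant prevails on this issue.
— Issue III —
Stage III.1 (grievant, a substantially-more-likely showing, weight is at least 68): (h) net 91−25=66 < 68 — fails.
  Stage III.1 not carried; the grievant fails its burden.
The employer prevails on this issue.
Per-issue: Issue I → employer; Issue II → grievant; Issue III → employer. The grievant must prevail on a majority of issues; overall, the employer prevails.

employer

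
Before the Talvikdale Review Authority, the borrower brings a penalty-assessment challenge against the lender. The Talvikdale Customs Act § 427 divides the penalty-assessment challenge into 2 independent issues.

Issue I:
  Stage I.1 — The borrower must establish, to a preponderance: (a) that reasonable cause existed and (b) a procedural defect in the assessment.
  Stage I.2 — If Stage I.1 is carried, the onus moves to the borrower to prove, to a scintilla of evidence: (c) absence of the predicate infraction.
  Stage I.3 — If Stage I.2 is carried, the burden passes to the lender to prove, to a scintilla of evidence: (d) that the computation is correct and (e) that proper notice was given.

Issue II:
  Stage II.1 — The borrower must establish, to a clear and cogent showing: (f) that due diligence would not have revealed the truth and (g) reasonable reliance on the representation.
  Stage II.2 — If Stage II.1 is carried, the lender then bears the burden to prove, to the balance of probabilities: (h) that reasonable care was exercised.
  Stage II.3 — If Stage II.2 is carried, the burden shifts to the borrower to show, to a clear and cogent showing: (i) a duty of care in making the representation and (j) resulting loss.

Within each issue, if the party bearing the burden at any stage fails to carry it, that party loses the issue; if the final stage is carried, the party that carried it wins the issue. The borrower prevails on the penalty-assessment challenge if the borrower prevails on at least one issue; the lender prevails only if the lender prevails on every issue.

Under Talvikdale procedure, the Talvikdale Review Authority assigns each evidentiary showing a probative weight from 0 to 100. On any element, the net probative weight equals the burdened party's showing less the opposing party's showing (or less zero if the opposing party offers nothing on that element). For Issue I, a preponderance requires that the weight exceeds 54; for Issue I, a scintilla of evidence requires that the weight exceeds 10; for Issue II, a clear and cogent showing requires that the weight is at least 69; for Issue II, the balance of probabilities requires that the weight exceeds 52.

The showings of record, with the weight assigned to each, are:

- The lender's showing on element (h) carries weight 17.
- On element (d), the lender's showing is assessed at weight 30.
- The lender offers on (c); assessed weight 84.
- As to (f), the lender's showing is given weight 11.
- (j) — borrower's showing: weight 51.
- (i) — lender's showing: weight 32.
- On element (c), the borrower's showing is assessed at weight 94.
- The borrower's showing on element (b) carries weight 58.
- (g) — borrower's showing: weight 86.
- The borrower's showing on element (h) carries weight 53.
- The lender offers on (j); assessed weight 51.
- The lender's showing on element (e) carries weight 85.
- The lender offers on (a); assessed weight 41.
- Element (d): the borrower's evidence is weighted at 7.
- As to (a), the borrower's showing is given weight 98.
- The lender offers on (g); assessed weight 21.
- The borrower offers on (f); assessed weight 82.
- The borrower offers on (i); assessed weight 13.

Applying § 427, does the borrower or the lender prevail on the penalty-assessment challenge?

lender

— Issue I —
Stage I.1 — burden on borrower; standard: a preponderance (weight exceeds 54).
    (a): 98 − 41 = 57 > 54 [met]
    (b): 58 > 54 [met]
  Stage I.1 is satisfied; the borrower continues to bear the burden.
Stage I.2 — burden on borrower; standard: a scintilla of evidence (weight exceeds 10).
    (c): 94 − 84 = 10 ≤ 10 [not met]
  Not every element is met, so the borrower fails to carry Stage I.2.
The analysis ends at Stage I.2; the lender prevails on this issue.
— Issue II —
Stage II.1 — burden on borrower; standard: a clear and cogent showing (weight is at least 69).
    (f): 82 − 11 = 71 ≥ 69 [met]
    (g): 86 − 21 = 65 < 69 [not met]
  The borrower does not carry Stage II.1.
So the lender prevails on this issue.
Per-issue: Issue I → lender; Issue II → lender. The borrower must prevail on at least one issue; overall, the lender prevails.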